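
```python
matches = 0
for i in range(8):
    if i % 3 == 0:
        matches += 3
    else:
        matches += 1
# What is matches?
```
Trace:
  matches=0
  matches=3, i=0
  matches=4, i=1
  matches=5, i=2
  matches=8, i=3
  matches=9, i=4
  matches=10, i=5
  matches=13, i=6
  matches=14, i=7

Final answer: 14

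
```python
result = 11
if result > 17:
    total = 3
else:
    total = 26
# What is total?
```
Trace:
  result=11
  result=11, total=26

Final answer: 26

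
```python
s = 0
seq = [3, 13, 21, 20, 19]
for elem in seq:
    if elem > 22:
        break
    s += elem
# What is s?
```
Trace:
  s=0
  s=3, elem=3
  s=16, elem=13
  s=37, elem=21
  s=57, elem=20
  s=76, elem=19

Final answer: 76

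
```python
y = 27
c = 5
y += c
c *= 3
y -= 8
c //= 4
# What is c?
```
Trace:
  y=27
  y=27, c=5
  y=32, c=5
  y=32, c=15
  y=24, c=15
  y=24, c=3

Final answer: 3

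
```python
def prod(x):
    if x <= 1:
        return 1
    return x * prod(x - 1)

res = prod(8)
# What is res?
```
Call trace:
prod(x=8)
  prod(x=7)
    prod(x=6)
      prod(x=5)
        prod(x=4)
          prod(x=3)
            prod(x=2)
              prod(x=1)
              -> return 1
            -> return 2
          -> return 6
        -> return 24
      -> return 120
    -> return 720
  -> return 5040
-> return 40320

Final answer: 40320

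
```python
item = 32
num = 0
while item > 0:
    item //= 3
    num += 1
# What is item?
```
Trace:
  item=32
  item=32, num=0
  item=10, num=1
  item=3, num=2
  item=1, num=3
  item=0, num=4

Final answer: 0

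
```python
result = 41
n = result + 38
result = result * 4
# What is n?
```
Trace:
  result=41
  result=41, n=79
  result=164, n=79

Final answer: 79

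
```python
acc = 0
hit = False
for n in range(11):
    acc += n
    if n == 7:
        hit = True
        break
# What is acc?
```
Trace:
  acc=0
  acc=0, hit=False
  acc=0, hit=False, n=0
  acc=1, hit=False, n=1
  acc=3, hit=False, n=2
  acc=6, hit=False, n=3
  acc=10, hit=False, n=4
  acc=15, hit=False, n=5
  acc=21, hit=False, n=6
  acc=28, hit=True, n=7

Final answer: 28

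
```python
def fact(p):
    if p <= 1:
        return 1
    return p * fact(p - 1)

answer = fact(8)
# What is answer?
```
Call trace:
fact(p=8)
  fact(p=7)
    fact(p=6)
      fact(p=5)
        fact(p=4)
          fact(p=3)
            fact(p=2)
              fact(p=1)
              -> return 1
            -> return 2
          -> return 6
        -> return 24
      -> return 120
    -> return 720
  -> return 5040
-> return 40320

Final answer: 40320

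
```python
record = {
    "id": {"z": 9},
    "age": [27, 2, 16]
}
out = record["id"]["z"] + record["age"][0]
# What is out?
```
Trace:
  record={'id': {'z': 9}, 'age': [27, 2, 16]}
  record={'id': {'z': 9}, 'age': [27, 2, 16]}, out=36

Final answer: 36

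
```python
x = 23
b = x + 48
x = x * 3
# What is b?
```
Trace:
  x=23
  x=23, b=71
  x=69, b=71

Final answer: 71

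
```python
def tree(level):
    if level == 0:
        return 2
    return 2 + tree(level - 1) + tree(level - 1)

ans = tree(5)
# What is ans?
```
Call trace (a repeated sub-call is expanded the first time; later identical calls just restate its return value):
tree(level=5)
  tree(level=4)
    tree(level=3)
      tree(level=2)
        tree(level=1)
          tree(level=0)
          -> return 2
          tree(level=0)
          -> return 2
        -> return 6
        tree(level=1) -> return 6  (same call as traced above)
      -> return 14
      tree(level=2) -> return 14  (same call as traced above)
    -> return 30
    tree(level=3) -> return 30  (same call as traced above)
  -> return 62
  tree(level=4) -> return 62  (same call as traced above)
-> return 126

Final answer: 126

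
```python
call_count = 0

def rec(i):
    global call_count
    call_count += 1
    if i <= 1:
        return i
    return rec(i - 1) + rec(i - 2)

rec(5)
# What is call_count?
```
Call trace (a repeated sub-call is expanded the first time; later identical calls just restate its return value):
rec(i=5)
  rec(i=4)
    rec(i=3)
      rec(i=2)
        rec(i=1)
        -> return 1
        rec(i=0)
        -> return 0
      -> return 1
      rec(i=1)
      -> return 1
    -> return 2
    rec(i=2) -> return 1  (same call as traced above)
  -> return 3
  rec(i=3) -> return 2  (same call as traced above)
-> return 5

call_count is incremented once per call, so count the calls in each subtree. Let C(i) = number of calls made by rec(i).
C(0) = C(1) = 1 (base case, no recursion); C(i) = 1 + C(i - 1) + C(i - 2) otherwise.
C(2) = 1 + C(1) + C(0) = 1 + 1 + 1 = 3
C(3) = 1 + C(2) + C(1) = 1 + 3 + 1 = 5
C(4) = 1 + C(3) + C(2) = 1 + 5 + 3 = 9
C(5) = 1 + C(4) + C(3) = 1 + 9 + 5 = 15
call_count = C(5) = 15

Final answer: 15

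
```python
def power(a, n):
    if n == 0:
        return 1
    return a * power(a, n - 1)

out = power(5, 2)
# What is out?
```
Call trace:
power(a=5, n=2)
  power(a=5, n=1)
    power(a=5, n=0)
    -> return 1
  -> return 5
-> return 25

Final answer: 25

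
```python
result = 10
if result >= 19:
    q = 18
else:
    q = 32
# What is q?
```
Trace:
  result=10
  result=10, q=32

Final answer: 32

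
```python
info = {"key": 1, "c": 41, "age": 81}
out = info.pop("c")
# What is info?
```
Trace:
  info={'key': 1, 'c': 41, 'age': 81}
  info={'key': 1, 'age': 81}, out=41

Final answer: {'key': 1, 'age': 81}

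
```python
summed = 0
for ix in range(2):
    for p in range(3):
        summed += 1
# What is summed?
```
Trace:
  summed=0
  summed=1, ix=0, p=0
  summed=2, ix=0, p=1
  summed=3, ix=0, p=2
  summed=4, ix=1, p=0
  summed=5, ix=1, p=1
  summed=6, ix=1, p=2

Final answer: 6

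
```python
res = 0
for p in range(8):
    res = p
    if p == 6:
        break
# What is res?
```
Trace:
  res=0
  res=0, p=0
  res=1, p=1
  res=2, p=2
  res=3, p=3
  res=4, p=4
  res=5, p=5
  res=6, p=6

Final answer: 6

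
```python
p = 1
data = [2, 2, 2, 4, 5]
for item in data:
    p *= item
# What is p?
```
Trace:
  p=1
  p=2, item=2
  p=4, item=2
  p=8, item=2
  p=32, item=4
  p=160, item=5

Final answer: 160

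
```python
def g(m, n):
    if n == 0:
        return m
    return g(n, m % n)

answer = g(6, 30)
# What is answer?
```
Call trace:
g(m=6, n=30)
  g(m=30, n=6)
    g(m=6, n=0)
    -> return 6
  -> return 6
-> return 6

Final answer: 6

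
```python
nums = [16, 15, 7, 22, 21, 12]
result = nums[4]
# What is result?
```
Trace:
  nums=[16, 15, 7, 22, 21, 12]
  nums=[16, 15, 7, 22, 21, 12], result=21

Final answer: 21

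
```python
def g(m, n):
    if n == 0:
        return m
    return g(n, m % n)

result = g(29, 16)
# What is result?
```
Call trace:
g(m=29, n=16)
  g(m=16, n=13)
    g(m=13, n=3)
      g(m=3, n=1)
        g(m=1, n=0)
        -> return 1
      -> return 1
    -> return 1
  -> return 1
-> return 1

Final answer: 1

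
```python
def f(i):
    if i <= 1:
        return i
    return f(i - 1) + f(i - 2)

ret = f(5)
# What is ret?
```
Call trace (a repeated sub-call is expanded the first time; later identical calls just restate its return value):
f(i=5)
  f(i=4)
    f(i=3)
      f(i=2)
        f(i=1)
        -> return 1
        f(i=0)
        -> return 0
      -> return 1
      f(i=1)
      -> return 1
    -> return 2
    f(i=2) -> return 1  (same call as traced above)
  -> return 3
  f(i=3) -> return 2  (same call as traced above)
-> return 5

Final answer: 5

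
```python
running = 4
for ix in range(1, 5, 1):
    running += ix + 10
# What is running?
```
Trace:
  running=4
  running=15, ix=1
  running=27, ix=2
  running=40, ix=3
  running=54, ix=4

Final answer: 54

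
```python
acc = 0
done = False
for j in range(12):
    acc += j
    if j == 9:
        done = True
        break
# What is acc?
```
Trace:
  acc=0
  acc=0, done=False
  acc=0, done=False, j=0
  acc=1, done=False, j=1
  acc=3, done=False, j=2
  acc=6, done=False, j=3
  acc=10, done=False, j=4
  acc=15, done=False, j=5
  acc=21, done=False, j=6
  acc=28, done=False, j=7
  acc=36, done=False, j=8
  acc=45, done=True, j=9

Final answer: 45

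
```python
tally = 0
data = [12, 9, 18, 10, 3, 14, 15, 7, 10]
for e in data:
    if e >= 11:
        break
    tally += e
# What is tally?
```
Trace:
  tally=0
  tally=0, e=12

Final answer: 0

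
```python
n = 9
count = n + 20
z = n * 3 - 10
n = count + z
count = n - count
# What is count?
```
Trace:
  n=9
  n=9, count=29
  n=9, count=29, z=17
  n=46, count=29, z=17
  n=46, count=17, z=17

Final answer: 17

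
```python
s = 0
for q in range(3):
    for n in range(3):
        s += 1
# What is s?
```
Trace:
  s=0
  s=1, q=0, n=0
  s=2, q=0, n=1
  s=3, q=0, n=2
  s=4, q=1, n=0
  s=5, q=1, n=1
  s=6, q=1, n=2
  s=7, q=2, n=0
  s=8, q=2, n=1
  s=9, q=2, n=2

Final answer: 9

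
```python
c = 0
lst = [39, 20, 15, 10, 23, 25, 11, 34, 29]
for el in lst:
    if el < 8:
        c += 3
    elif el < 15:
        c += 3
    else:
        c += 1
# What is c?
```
Trace:
  c=0
  c=1, el=39
  c=2, el=20
  c=3, el=15
  c=6, el=10
  c=7, el=23
  c=8, el=25
  c=11, el=11
  c=12, el=34
  c=13, el=29

Final answer: 13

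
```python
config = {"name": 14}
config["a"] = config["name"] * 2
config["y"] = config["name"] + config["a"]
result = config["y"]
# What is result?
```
Trace:
  config={'name': 14}
  config={'name': 14, 'a': 28}
  config={'name': 14, 'a': 28, 'y': 42}
  config={'name': 14, 'a': 28, 'y': 42}, result=42

Final answer: 42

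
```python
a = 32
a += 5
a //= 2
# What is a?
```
Trace:
  a=32
  a=37
  a=18

Final answer: 18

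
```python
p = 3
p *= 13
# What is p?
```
Trace:
  p=3
  p=39

Final answer: 39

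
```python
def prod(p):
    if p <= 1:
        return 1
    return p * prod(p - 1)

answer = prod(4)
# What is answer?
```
Call trace:
prod(p=4)
  prod(p=3)
    prod(p=2)
      prod(p=1)
      -> return 1
    -> return 2
  -> return 6
-> return 24

Final answer: 24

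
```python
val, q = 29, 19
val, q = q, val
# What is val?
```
Trace:
  val=29, q=19
  val=19, q=29

Final answer: 19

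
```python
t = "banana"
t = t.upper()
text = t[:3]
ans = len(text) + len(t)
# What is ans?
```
Trace:
  t='banana'
  t='BANANA'
  t='BANANA', text='BAN'
  t='BANANA', text='BAN', ans=9

Final answer: 9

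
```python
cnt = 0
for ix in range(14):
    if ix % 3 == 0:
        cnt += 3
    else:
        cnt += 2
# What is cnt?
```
Trace:
  cnt=0
  cnt=3, ix=0
  cnt=5, ix=1
  cnt=7, ix=2
  cnt=10, ix=3
  cnt=12, ix=4
  cnt=14, ix=5
  cnt=17, ix=6
  cnt=19, ix=7
  cnt=21, ix=8
  cnt=24, ix=9
  cnt=26, ix=10
  cnt=28, ix=11
  cnt=31, ix=12
  cnt=33, ix=13

Final answer: 33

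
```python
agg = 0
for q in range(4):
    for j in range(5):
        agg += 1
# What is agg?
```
Trace:
  agg=0
  agg=1, q=0, j=0
  agg=2, q=0, j=1
  agg=3, q=0, j=2
  agg=4, q=0, j=3
  agg=5, q=0, j=4
  agg=6, q=1, j=0
  agg=7, q=1, j=1
  agg=8, q=1, j=2
  agg=9, q=1, j=3
  agg=10, q=1, j=4
  agg=11, q=2, j=0
  agg=12, q=2, j=1
  agg=13, q=2, j=2
  agg=14, q=2, j=3
  agg=15, q=2, j=4
  agg=16, q=3, j=0
  agg=17, q=3, j=1
  agg=18, q=3, j=2
  agg=19, q=3, j=3
  agg=20, q=3, j=4

Final answer: 20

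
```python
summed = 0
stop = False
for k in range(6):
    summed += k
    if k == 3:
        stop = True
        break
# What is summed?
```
Trace:
  summed=0
  summed=0, stop=False
  summed=0, stop=False, k=0
  summed=1, stop=False, k=1
  summed=3, stop=False, k=2
  summed=6, stop=True, k=3

Final answer: 6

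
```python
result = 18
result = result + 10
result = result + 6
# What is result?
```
Trace:
  result=18
  result=28
  result=34

Final answer: 34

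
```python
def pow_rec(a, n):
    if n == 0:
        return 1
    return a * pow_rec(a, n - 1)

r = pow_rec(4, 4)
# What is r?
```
Call trace:
pow_rec(a=4, n=4)
  pow_rec(a=4, n=3)
    pow_rec(a=4, n=2)
      pow_rec(a=4, n=1)
        pow_rec(a=4, n=0)
        -> return 1
      -> return 4
    -> return 16
  -> return 64
-> return 256

Final answer: 256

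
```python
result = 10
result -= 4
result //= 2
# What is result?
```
Trace:
  result=10
  result=6
  result=3

Final answer: 3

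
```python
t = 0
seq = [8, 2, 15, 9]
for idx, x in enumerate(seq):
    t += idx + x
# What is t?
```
Trace:
  t=0
  t=8, idx=0, x=8
  t=11, idx=1, x=2
  t=28, idx=2, x=15
  t=40, idx=3, x=9

Final answer: 40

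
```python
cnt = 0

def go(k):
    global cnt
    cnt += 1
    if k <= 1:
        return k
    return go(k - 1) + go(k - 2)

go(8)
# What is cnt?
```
Call trace (a repeated sub-call is expanded the first time; later identical calls just restate its return value):
go(k=8)
  go(k=7)
    go(k=6)
      go(k=5)
        go(k=4)
          go(k=3)
            go(k=2)
              go(k=1)
              -> return 1
              go(k=0)
              -> return 0
            -> return 1
            go(k=1)
            -> return 1
          -> return 2
          go(k=2) -> return 1  (same call as traced above)
        -> return 3
        go(k=3) -> return 2  (same call as traced above)
      -> return 5
      go(k=4) -> return 3  (same call as traced above)
    -> return 8
    go(k=5) -> return 5  (same call as traced above)
  -> return 13
  go(k=6) -> return 8  (same call as traced above)
-> return 21

cnt is incremented once per call, so count the calls in each subtree. Let C(k) = number of calls made by go(k).
C(0) = C(1) = 1 (base case, no recursion); C(k) = 1 + C(k - 1) + C(k - 2) otherwise.
C(2) = 1 + C(1) + C(0) = 1 + 1 + 1 = 3
C(3) = 1 + C(2) + C(1) = 1 + 3 + 1 = 5
C(4) = 1 + C(3) + C(2) = 1 + 5 + 3 = 9
C(5) = 1 + C(4) + C(3) = 1 + 9 + 5 = 15
C(6) = 1 + C(5) + C(4) = 1 + 15 + 9 = 25
C(7) = 1 + C(6) + C(5) = 1 + 25 + 15 = 41
C(8) = 1 + C(7) + C(6) = 1 + 41 + 25 = 67
cnt = C(8) = 67

Final answer: 67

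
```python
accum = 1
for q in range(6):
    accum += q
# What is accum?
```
Trace:
  accum=1
  accum=1, q=0
  accum=2, q=1
  accum=4, q=2
  accum=7, q=3
  accum=11, q=4
  accum=16, q=5

Final answer: 16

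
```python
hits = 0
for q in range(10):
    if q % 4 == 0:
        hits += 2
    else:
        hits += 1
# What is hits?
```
Trace:
  hits=0
  hits=2, q=0
  hits=3, q=1
  hits=4, q=2
  hits=5, q=3
  hits=7, q=4
  hits=8, q=5
  hits=9, q=6
  hits=10, q=7
  hits=12, q=8
  hits=13, q=9

Final answer: 13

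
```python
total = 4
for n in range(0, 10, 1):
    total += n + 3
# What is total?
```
Trace:
  total=4
  total=7, n=0
  total=11, n=1
  total=16, n=2
  total=22, n=3
  total=29, n=4
  total=37, n=5
  total=46, n=6
  total=56, n=7
  total=67, n=8
  total=79, n=9

Final answer: 79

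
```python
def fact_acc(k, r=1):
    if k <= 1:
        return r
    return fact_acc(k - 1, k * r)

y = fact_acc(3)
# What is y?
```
Call trace:
fact_acc(k=3, r=1)
  fact_acc(k=2, r=3)
    fact_acc(k=1, r=6)
    -> return 6
  -> return 6
-> return 6

Final answer: 6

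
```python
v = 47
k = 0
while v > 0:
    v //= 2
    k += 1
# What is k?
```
Trace:
  v=47
  v=47, k=0
  v=23, k=1
  v=11, k=2
  v=5, k=3
  v=2, k=4
  v=1, k=5
  v=0, k=6

Final answer: 6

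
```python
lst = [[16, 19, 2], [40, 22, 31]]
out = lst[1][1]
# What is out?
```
Trace:
  lst=[[16, 19, 2], [40, 22, 31]]
  lst=[[16, 19, 2], [40, 22, 31]], out=22

Final answer: 22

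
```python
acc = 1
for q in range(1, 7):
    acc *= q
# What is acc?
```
Trace:
  acc=1
  acc=1, q=1
  acc=2, q=2
  acc=6, q=3
  acc=24, q=4
  acc=120, q=5
  acc=720, q=6

Final answer: 720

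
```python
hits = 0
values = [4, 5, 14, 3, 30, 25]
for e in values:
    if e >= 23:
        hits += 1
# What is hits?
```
Trace:
  hits=0
  hits=0, e=4
  hits=0, e=5
  hits=0, e=14
  hits=0, e=3
  hits=1, e=30
  hits=2, e=25

Final answer: 2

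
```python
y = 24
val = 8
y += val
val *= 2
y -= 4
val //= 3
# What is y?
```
Trace:
  y=24
  y=24, val=8
  y=32, val=8
  y=32, val=16
  y=28, val=16
  y=28, val=5

Final answer: 28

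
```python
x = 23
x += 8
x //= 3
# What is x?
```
Trace:
  x=23
  x=31
  x=10

Final answer: 10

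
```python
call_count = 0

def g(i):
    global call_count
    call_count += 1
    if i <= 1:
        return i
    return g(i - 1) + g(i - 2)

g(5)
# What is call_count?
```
Call trace (a repeated sub-call is expanded the first time; later identical calls just restate its return value):
g(i=5)
  g(i=4)
    g(i=3)
      g(i=2)
        g(i=1)
        -> return 1
        g(i=0)
        -> return 0
      -> return 1
      g(i=1)
      -> return 1
    -> return 2
    g(i=2) -> return 1  (same call as traced above)
  -> return 3
  g(i=3) -> return 2  (same call as traced above)
-> return 5

call_count is incremented once per call, so count the calls in each subtree. Let C(i) = number of calls made by g(i).
C(0) = C(1) = 1 (base case, no recursion); C(i) = 1 + C(i - 1) + C(i - 2) otherwise.
C(2) = 1 + C(1) + C(0) = 1 + 1 + 1 = 3
C(3) = 1 + C(2) + C(1) = 1 + 3 + 1 = 5
C(4) = 1 + C(3) + C(2) = 1 + 5 + 3 = 9
C(5) = 1 + C(4) + C(3) = 1 + 9 + 5 = 15
call_count = C(5) = 15

Final answer: 15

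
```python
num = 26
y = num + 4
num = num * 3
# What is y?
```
Trace:
  num=26
  num=26, y=30
  num=78, y=30

Final answer: 30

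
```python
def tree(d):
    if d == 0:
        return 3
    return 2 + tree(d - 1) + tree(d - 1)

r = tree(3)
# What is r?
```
Call trace (a repeated sub-call is expanded the first time; later identical calls just restate its return value):
tree(d=3)
  tree(d=2)
    tree(d=1)
      tree(d=0)
      -> return 3
      tree(d=0)
      -> return 3
    -> return 8
    tree(d=1) -> return 8  (same call as traced above)
  -> return 18
  tree(d=2) -> return 18  (same call as traced above)
-> return 38

Final answer: 38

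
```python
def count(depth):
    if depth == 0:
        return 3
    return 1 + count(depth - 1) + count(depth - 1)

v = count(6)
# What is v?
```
Call trace (a repeated sub-call is expanded the first time; later identical calls just restate its return value):
count(depth=6)
  count(depth=5)
    count(depth=4)
      count(depth=3)
        count(depth=2)
          count(depth=1)
            count(depth=0)
            -> return 3
            count(depth=0)
            -> return 3
          -> return 7
          count(depth=1) -> return 7  (same call as traced above)
        -> return 15
        count(depth=2) -> return 15  (same call as traced above)
      -> return 31
      count(depth=3) -> return 31  (same call as traced above)
    -> return 63
    count(depth=4) -> return 63  (same call as traced above)
  -> return 127
  count(depth=5) -> return 127  (same call as traced above)
-> return 255

Final answer: 255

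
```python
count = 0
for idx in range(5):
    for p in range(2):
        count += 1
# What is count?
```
Trace:
  count=0
  count=1, idx=0, p=0
  count=2, idx=0, p=1
  count=3, idx=1, p=0
  count=4, idx=1, p=1
  count=5, idx=2, p=0
  count=6, idx=2, p=1
  count=7, idx=3, p=0
  count=8, idx=3, p=1
  count=9, idx=4, p=0
  count=10, idx=4, p=1

Final answer: 10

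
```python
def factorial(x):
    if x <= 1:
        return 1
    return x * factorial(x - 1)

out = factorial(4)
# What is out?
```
Call trace:
factorial(x=4)
  factorial(x=3)
    factorial(x=2)
      factorial(x=1)
      -> return 1
    -> return 2
  -> return 6
-> return 24

Final answer: 24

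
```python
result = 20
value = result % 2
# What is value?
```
Trace:
  result=20
  result=20, value=0

Final answer: 0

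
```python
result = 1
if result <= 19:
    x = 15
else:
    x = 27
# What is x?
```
Trace:
  result=1
  result=1, x=15

Final answer: 15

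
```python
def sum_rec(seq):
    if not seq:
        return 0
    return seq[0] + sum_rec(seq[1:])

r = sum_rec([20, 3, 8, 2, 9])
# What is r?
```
Call trace:
sum_rec(seq=[20, 3, 8, 2, 9])
  sum_rec(seq=[3, 8, 2, 9])
    sum_rec(seq=[8, 2, 9])
      sum_rec(seq=[2, 9])
        sum_rec(seq=[9])
          sum_rec(seq=[])
          -> return 0
        -> return 9
      -> return 11
    -> return 19
  -> return 22
-> return 42

Final answer: 42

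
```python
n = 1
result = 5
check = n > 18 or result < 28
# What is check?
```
Trace:
  n=1
  n=1, result=5
  n=1, result=5, check=True

Final answer: True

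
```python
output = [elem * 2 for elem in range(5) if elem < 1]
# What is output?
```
Trace:
  elem=0
  elem=1
  elem=2
  elem=3
  elem=4
  output=[0]

Final answer: [0]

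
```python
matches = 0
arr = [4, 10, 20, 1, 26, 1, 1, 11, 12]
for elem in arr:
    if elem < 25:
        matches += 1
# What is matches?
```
Trace:
  matches=0
  matches=1, elem=4
  matches=2, elem=10
  matches=3, elem=20
  matches=4, elem=1
  matches=4, elem=26
  matches=5, elem=1
  matches=6, elem=1
  matches=7, elem=11
  matches=8, elem=12

Final answer: 8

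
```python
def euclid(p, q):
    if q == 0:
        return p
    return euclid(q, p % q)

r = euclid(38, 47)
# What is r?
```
Call trace:
euclid(p=38, q=47)
  euclid(p=47, q=38)
    euclid(p=38, q=9)
      euclid(p=9, q=2)
        euclid(p=2, q=1)
          euclid(p=1, q=0)
          -> return 1
        -> return 1
      -> return 1
    -> return 1
  -> return 1
-> return 1

Final answer: 1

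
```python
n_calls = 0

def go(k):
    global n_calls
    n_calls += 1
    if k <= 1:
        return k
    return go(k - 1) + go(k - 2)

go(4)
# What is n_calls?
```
Call trace (a repeated sub-call is expanded the first time; later identical calls just restate its return value):
go(k=4)
  go(k=3)
    go(k=2)
      go(k=1)
      -> return 1
      go(k=0)
      -> return 0
    -> return 1
    go(k=1)
    -> return 1
  -> return 2
  go(k=2) -> return 1  (same call as traced above)
-> return 3

n_calls is incremented once per call, so count the calls in each subtree. Let C(k) = number of calls made by go(k).
C(0) = C(1) = 1 (base case, no recursion); C(k) = 1 + C(k - 1) + C(k - 2) otherwise.
C(2) = 1 + C(1) + C(0) = 1 + 1 + 1 = 3
C(3) = 1 + C(2) + C(1) = 1 + 3 + 1 = 5
C(4) = 1 + C(3) + C(2) = 1 + 5 + 3 = 9
n_calls = C(4) = 9

Final answer: 9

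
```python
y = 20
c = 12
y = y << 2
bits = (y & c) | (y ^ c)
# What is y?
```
Trace:
  y=20
  y=20, c=12
  y=80, c=12
  y=80, c=12, bits=92

Final answer: 80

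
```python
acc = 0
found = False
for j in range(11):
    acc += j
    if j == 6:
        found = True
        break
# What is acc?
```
Trace:
  acc=0
  acc=0, found=False
  acc=0, found=False, j=0
  acc=1, found=False, j=1
  acc=3, found=False, j=2
  acc=6, found=False, j=3
  acc=10, found=False, j=4
  acc=15, found=False, j=5
  acc=21, found=True, j=6

Final answer: 21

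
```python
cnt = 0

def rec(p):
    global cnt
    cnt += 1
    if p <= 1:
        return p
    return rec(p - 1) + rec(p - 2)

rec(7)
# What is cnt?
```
Call trace (a repeated sub-call is expanded the first time; later identical calls just restate its return value):
rec(p=7)
  rec(p=6)
    rec(p=5)
      rec(p=4)
        rec(p=3)
          rec(p=2)
            rec(p=1)
            -> return 1
            rec(p=0)
            -> return 0
          -> return 1
          rec(p=1)
          -> return 1
        -> return 2
        rec(p=2) -> return 1  (same call as traced above)
      -> return 3
      rec(p=3) -> return 2  (same call as traced above)
    -> return 5
    rec(p=4) -> return 3  (same call as traced above)
  -> return 8
  rec(p=5) -> return 5  (same call as traced above)
-> return 13

cnt is incremented once per call, so count the calls in each subtree. Let C(p) = number of calls made by rec(p).
C(0) = C(1) = 1 (base case, no recursion); C(p) = 1 + C(p - 1) + C(p - 2) otherwise.
C(2) = 1 + C(1) + C(0) = 1 + 1 + 1 = 3
C(3) = 1 + C(2) + C(1) = 1 + 3 + 1 = 5
C(4) = 1 + C(3) + C(2) = 1 + 5 + 3 = 9
C(5) = 1 + C(4) + C(3) = 1 + 9 + 5 = 15
C(6) = 1 + C(5) + C(4) = 1 + 15 + 9 = 25
C(7) = 1 + C(6) + C(5) = 1 + 25 + 15 = 41
cnt = C(7) = 41

Final answer: 41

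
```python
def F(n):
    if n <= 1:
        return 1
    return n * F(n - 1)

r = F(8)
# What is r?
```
Call trace:
F(n=8)
  F(n=7)
    F(n=6)
      F(n=5)
        F(n=4)
          F(n=3)
            F(n=2)
              F(n=1)
              -> return 1
            -> return 2
          -> return 6
        -> return 24
      -> return 120
    -> return 720
  -> return 5040
-> return 40320

Final answer: 40320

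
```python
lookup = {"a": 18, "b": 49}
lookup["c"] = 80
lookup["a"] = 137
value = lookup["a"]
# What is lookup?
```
Trace:
  lookup={'a': 18, 'b': 49}
  lookup={'a': 18, 'b': 49, 'c': 80}
  lookup={'a': 137, 'b': 49, 'c': 80}
  lookup={'a': 137, 'b': 49, 'c': 80}, value=137

Final answer: {'a': 137, 'b': 49, 'c': 80}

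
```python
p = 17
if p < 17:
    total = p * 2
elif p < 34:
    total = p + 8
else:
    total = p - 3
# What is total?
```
Trace:
  p=17
  p=17, total=25

Final answer: 25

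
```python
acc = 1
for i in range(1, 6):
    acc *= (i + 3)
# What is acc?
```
Trace:
  acc=1
  acc=4, i=1
  acc=20, i=2
  acc=120, i=3
  acc=840, i=4
  acc=6720, i=5

Final answer: 6720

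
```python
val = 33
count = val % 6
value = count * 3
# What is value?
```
Trace:
  val=33
  val=33, count=3
  val=33, count=3, value=9

Final answer: 9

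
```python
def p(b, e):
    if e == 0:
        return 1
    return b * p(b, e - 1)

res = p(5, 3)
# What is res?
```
Call trace:
p(b=5, e=3)
  p(b=5, e=2)
    p(b=5, e=1)
      p(b=5, e=0)
      -> return 1
    -> return 5
  -> return 25
-> return 125

Final answer: 125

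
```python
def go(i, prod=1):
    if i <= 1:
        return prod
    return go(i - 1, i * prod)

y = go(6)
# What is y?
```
Call trace:
go(i=6, prod=1)
  go(i=5, prod=6)
    go(i=4, prod=30)
      go(i=3, prod=120)
        go(i=2, prod=360)
          go(i=1, prod=720)
          -> return 720
        -> return 720
      -> return 720
    -> return 720
  -> return 720
-> return 720

Final answer: 720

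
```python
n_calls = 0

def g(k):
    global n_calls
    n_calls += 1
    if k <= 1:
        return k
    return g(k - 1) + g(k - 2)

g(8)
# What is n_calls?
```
Call trace (a repeated sub-call is expanded the first time; later identical calls just restate its return value):
g(k=8)
  g(k=7)
    g(k=6)
      g(k=5)
        g(k=4)
          g(k=3)
            g(k=2)
              g(k=1)
              -> return 1
              g(k=0)
              -> return 0
            -> return 1
            g(k=1)
            -> return 1
          -> return 2
          g(k=2) -> return 1  (same call as traced above)
        -> return 3
        g(k=3) -> return 2  (same call as traced above)
      -> return 5
      g(k=4) -> return 3  (same call as traced above)
    -> return 8
    g(k=5) -> return 5  (same call as traced above)
  -> return 13
  g(k=6) -> return 8  (same call as traced above)
-> return 21

n_calls is incremented once per call, so count the calls in each subtree. Let C(k) = number of calls made by g(k).
C(0) = C(1) = 1 (base case, no recursion); C(k) = 1 + C(k - 1) + C(k - 2) otherwise.
C(2) = 1 + C(1) + C(0) = 1 + 1 + 1 = 3
C(3) = 1 + C(2) + C(1) = 1 + 3 + 1 = 5
C(4) = 1 + C(3) + C(2) = 1 + 5 + 3 = 9
C(5) = 1 + C(4) + C(3) = 1 + 9 + 5 = 15
C(6) = 1 + C(5) + C(4) = 1 + 15 + 9 = 25
C(7) = 1 + C(6) + C(5) = 1 + 25 + 15 = 41
C(8) = 1 + C(7) + C(6) = 1 + 41 + 25 = 67
n_calls = C(8) = 67

Final answer: 67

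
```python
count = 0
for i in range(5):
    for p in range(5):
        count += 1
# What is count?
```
Trace:
  count=0
  count=1, i=0, p=0
  count=2, i=0, p=1
  count=3, i=0, p=2
  count=4, i=0, p=3
  count=5, i=0, p=4
  count=6, i=1, p=0
  count=7, i=1, p=1
  count=8, i=1, p=2
  count=9, i=1, p=3
  count=10, i=1, p=4
  count=11, i=2, p=0
  count=12, i=2, p=1
  count=13, i=2, p=2
  count=14, i=2, p=3
  count=15, i=2, p=4
  count=16, i=3, p=0
  count=17, i=3, p=1
  count=18, i=3, p=2
  count=19, i=3, p=3
  count=20, i=3, p=4
  count=21, i=4, p=0
  count=22, i=4, p=1
  count=23, i=4, p=2
  count=24, i=4, p=3
  count=25, i=4, p=4

Final answer: 25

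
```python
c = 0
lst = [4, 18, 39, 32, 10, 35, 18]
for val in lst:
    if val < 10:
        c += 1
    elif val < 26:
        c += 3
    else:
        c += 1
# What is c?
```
Trace:
  c=0
  c=1, val=4
  c=4, val=18
  c=5, val=39
  c=6, val=32
  c=9, val=10
  c=10, val=35
  c=13, val=18

Final answer: 13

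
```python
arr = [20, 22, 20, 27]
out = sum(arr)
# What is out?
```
Trace:
  arr=[20, 22, 20, 27]
  arr=[20, 22, 20, 27], out=89

Final answer: 89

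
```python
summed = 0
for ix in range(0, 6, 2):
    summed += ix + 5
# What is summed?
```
Trace:
  summed=0
  summed=5, ix=0
  summed=12, ix=2
  summed=21, ix=4

Final answer: 21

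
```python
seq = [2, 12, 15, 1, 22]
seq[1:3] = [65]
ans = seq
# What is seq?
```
Trace:
  seq=[2, 12, 15, 1, 22]
  seq=[2, 65, 1, 22]
  seq=[2, 65, 1, 22], ans=[2, 65, 1, 22]

Final answer: [2, 65, 1, 22]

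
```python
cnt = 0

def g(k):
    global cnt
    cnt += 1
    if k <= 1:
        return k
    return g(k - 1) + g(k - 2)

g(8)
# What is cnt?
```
Call trace (a repeated sub-call is expanded the first time; later identical calls just restate its return value):
g(k=8)
  g(k=7)
    g(k=6)
      g(k=5)
        g(k=4)
          g(k=3)
            g(k=2)
              g(k=1)
              -> return 1
              g(k=0)
              -> return 0
            -> return 1
            g(k=1)
            -> return 1
          -> return 2
          g(k=2) -> return 1  (same call as traced above)
        -> return 3
        g(k=3) -> return 2  (same call as traced above)
      -> return 5
      g(k=4) -> return 3  (same call as traced above)
    -> return 8
    g(k=5) -> return 5  (same call as traced above)
  -> return 13
  g(k=6) -> return 8  (same call as traced above)
-> return 21

cnt is incremented once per call, so count the calls in each subtree. Let C(k) = number of calls made by g(k).
C(0) = C(1) = 1 (base case, no recursion); C(k) = 1 + C(k - 1) + C(k - 2) otherwise.
C(2) = 1 + C(1) + C(0) = 1 + 1 + 1 = 3
C(3) = 1 + C(2) + C(1) = 1 + 3 + 1 = 5
C(4) = 1 + C(3) + C(2) = 1 + 5 + 3 = 9
C(5) = 1 + C(4) + C(3) = 1 + 9 + 5 = 15
C(6) = 1 + C(5) + C(4) = 1 + 15 + 9 = 25
C(7) = 1 + C(6) + C(5) = 1 + 25 + 15 = 41
C(8) = 1 + C(7) + C(6) = 1 + 41 + 25 = 67
cnt = C(8) = 67

Final answer: 67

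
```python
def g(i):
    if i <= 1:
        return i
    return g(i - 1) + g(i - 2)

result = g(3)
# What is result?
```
Call trace:
g(i=3)
  g(i=2)
    g(i=1)
    -> return 1
    g(i=0)
    -> return 0
  -> return 1
  g(i=1)
  -> return 1
-> return 2

Final answer: 2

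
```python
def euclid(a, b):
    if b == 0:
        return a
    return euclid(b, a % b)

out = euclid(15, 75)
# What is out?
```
Call trace:
euclid(a=15, b=75)
  euclid(a=75, b=15)
    euclid(a=15, b=0)
    -> return 15
  -> return 15
-> return 15

Final answer: 15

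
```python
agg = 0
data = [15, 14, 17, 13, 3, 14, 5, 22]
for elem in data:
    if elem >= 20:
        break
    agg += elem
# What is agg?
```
Trace:
  agg=0
  agg=15, elem=15
  agg=29, elem=14
  agg=46, elem=17
  agg=59, elem=13
  agg=62, elem=3
  agg=76, elem=14
  agg=81, elem=5
  agg=81, elem=22

Final answer: 81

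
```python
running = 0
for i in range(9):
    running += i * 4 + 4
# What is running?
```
Trace:
  running=0
  running=4, i=0
  running=12, i=1
  running=24, i=2
  running=40, i=3
  running=60, i=4
  running=84, i=5
  running=112, i=6
  running=144, i=7
  running=180, i=8

Final answer: 180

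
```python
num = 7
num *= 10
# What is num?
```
Trace:
  num=7
  num=70

Final answer: 70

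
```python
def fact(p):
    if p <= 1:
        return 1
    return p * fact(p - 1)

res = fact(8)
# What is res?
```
Call trace:
fact(p=8)
  fact(p=7)
    fact(p=6)
      fact(p=5)
        fact(p=4)
          fact(p=3)
            fact(p=2)
              fact(p=1)
              -> return 1
            -> return 2
          -> return 6
        -> return 24
      -> return 120
    -> return 720
  -> return 5040
-> return 40320

Final answer: 40320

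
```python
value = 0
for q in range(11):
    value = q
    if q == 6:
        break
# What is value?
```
Trace:
  value=0
  value=0, q=0
  value=1, q=1
  value=2, q=2
  value=3, q=3
  value=4, q=4
  value=5, q=5
  value=6, q=6

Final answer: 6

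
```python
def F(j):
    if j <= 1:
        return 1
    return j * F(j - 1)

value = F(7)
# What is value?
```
Call trace:
F(j=7)
  F(j=6)
    F(j=5)
      F(j=4)
        F(j=3)
          F(j=2)
            F(j=1)
            -> return 1
          -> return 2
        -> return 6
      -> return 24
    -> return 120
  -> return 720
-> return 5040

Final answer: 5040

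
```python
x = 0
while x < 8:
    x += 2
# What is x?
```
Trace:
  x=0
  x=2
  x=4
  x=6
  x=8

Final answer: 8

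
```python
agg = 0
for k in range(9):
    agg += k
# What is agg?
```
Trace:
  agg=0
  agg=0, k=0
  agg=1, k=1
  agg=3, k=2
  agg=6, k=3
  agg=10, k=4
  agg=15, k=5
  agg=21, k=6
  agg=28, k=7
  agg=36, k=8

Final answer: 36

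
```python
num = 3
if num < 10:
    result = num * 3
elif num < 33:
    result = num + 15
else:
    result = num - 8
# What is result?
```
Trace:
  num=3
  num=3, result=9

Final answer: 9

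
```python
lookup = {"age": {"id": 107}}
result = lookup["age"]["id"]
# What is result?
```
Trace:
  lookup={'age': {'id': 107}}
  lookup={'age': {'id': 107}}, result=107

Final answer: 107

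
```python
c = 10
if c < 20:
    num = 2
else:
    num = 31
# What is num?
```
Trace:
  c=10
  c=10, num=2

Final answer: 2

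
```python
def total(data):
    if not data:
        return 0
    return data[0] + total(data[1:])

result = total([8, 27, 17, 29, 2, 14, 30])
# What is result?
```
Call trace:
total(data=[8, 27, 17, 29, 2, 14, 30])
  total(data=[27, 17, 29, 2, 14, 30])
    total(data=[17, 29, 2, 14, 30])
      total(data=[29, 2, 14, 30])
        total(data=[2, 14, 30])
          total(data=[14, 30])
            total(data=[30])
              total(data=[])
              -> return 0
            -> return 30
          -> return 44
        -> return 46
      -> return 75
    -> return 92
  -> return 119
-> return 127

Final answer: 127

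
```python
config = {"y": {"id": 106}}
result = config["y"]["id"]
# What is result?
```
Trace:
  config={'y': {'id': 106}}
  config={'y': {'id': 106}}, result=106

Final answer: 106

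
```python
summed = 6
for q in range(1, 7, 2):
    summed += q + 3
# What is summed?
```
Trace:
  summed=6
  summed=10, q=1
  summed=16, q=3
  summed=24, q=5

Final answer: 24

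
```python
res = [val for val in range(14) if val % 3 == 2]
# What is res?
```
Trace:
  val=0
  val=1
  val=2
  val=3
  val=4
  val=5
  val=6
  val=7
  val=8
  val=9
  val=10
  val=11
  val=12
  val=13
  res=[2, 5, 8, 11]

Final answer: [2, 5, 8, 11]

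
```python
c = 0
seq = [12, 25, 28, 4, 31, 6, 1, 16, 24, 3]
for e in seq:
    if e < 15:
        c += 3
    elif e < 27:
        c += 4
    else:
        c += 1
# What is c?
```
Trace:
  c=0
  c=3, e=12
  c=7, e=25
  c=8, e=28
  c=11, e=4
  c=12, e=31
  c=15, e=6
  c=18, e=1
  c=22, e=16
  c=26, e=24
  c=29, e=3

Final answer: 29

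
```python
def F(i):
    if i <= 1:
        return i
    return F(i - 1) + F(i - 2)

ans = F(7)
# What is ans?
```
Call trace (a repeated sub-call is expanded the first time; later identical calls just restate its return value):
F(i=7)
  F(i=6)
    F(i=5)
      F(i=4)
        F(i=3)
          F(i=2)
            F(i=1)
            -> return 1
            F(i=0)
            -> return 0
          -> return 1
          F(i=1)
          -> return 1
        -> return 2
        F(i=2) -> return 1  (same call as traced above)
      -> return 3
      F(i=3) -> return 2  (same call as traced above)
    -> return 5
    F(i=4) -> return 3  (same call as traced above)
  -> return 8
  F(i=5) -> return 5  (same call as traced above)
-> return 13

Final answer: 13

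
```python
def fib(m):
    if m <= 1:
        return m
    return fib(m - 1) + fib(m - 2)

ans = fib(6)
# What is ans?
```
Call trace (a repeated sub-call is expanded the first time; later identical calls just restate its return value):
fib(m=6)
  fib(m=5)
    fib(m=4)
      fib(m=3)
        fib(m=2)
          fib(m=1)
          -> return 1
          fib(m=0)
          -> return 0
        -> return 1
        fib(m=1)
        -> return 1
      -> return 2
      fib(m=2) -> return 1  (same call as traced above)
    -> return 3
    fib(m=3) -> return 2  (same call as traced above)
  -> return 5
  fib(m=4) -> return 3  (same call as traced above)
-> return 8

Final answer: 8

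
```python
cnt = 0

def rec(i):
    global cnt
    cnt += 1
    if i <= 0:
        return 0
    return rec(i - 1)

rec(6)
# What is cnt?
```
Call trace:
rec(i=6)
  rec(i=5)
    rec(i=4)
      rec(i=3)
        rec(i=2)
          rec(i=1)
            rec(i=0)
            -> return 0
          -> return 0
        -> return 0
      -> return 0
    -> return 0
  -> return 0
-> return 0

cnt is incremented once per call. rec is entered once for each i = 6, 5, 4, 3, 2, 1, 0 (the i <= 0 call returns without recursing), i.e. 6 + 1 calls.
cnt = 7

Final answer: 7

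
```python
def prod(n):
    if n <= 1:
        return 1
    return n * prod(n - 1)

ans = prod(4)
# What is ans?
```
Call trace:
prod(n=4)
  prod(n=3)
    prod(n=2)
      prod(n=1)
      -> return 1
    -> return 2
  -> return 6
-> return 24

Final answer: 24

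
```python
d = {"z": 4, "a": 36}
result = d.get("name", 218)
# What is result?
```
Trace:
  d={'z': 4, 'a': 36}
  d={'z': 4, 'a': 36}, result=218

Final answer: 218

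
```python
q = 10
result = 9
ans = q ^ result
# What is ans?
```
Trace:
  q=10
  q=10, result=9
  q=10, result=9, ans=3

Final answer: 3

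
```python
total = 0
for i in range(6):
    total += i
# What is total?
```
Trace:
  total=0
  total=0, i=0
  total=1, i=1
  total=3, i=2
  total=6, i=3
  total=10, i=4
  total=15, i=5

Final answer: 15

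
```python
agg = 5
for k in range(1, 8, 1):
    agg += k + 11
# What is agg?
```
Trace:
  agg=5
  agg=17, k=1
  agg=30, k=2
  agg=44, k=3
  agg=59, k=4
  agg=75, k=5
  agg=92, k=6
  agg=110, k=7

Final answer: 110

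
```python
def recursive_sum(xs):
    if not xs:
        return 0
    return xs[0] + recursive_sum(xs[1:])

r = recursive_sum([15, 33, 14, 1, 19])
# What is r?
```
Call trace:
recursive_sum(xs=[15, 33, 14, 1, 19])
  recursive_sum(xs=[33, 14, 1, 19])
    recursive_sum(xs=[14, 1, 19])
      recursive_sum(xs=[1, 19])
        recursive_sum(xs=[19])
          recursive_sum(xs=[])
          -> return 0
        -> return 19
      -> return 20
    -> return 34
  -> return 67
-> return 82

Final answer: 82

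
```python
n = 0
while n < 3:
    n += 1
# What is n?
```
Trace:
  n=0
  n=1
  n=2
  n=3

Final answer: 3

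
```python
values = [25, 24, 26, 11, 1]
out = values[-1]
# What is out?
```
Trace:
  values=[25, 24, 26, 11, 1]
  values=[25, 24, 26, 11, 1], out=1

Final answer: 1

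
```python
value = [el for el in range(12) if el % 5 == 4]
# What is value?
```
Trace:
  el=0
  el=1
  el=2
  el=3
  el=4
  el=5
  el=6
  el=7
  el=8
  el=9
  el=10
  el=11
  value=[4, 9]

Final answer: [4, 9]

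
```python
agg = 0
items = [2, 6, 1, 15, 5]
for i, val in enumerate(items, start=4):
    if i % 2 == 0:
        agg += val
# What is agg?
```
Trace:
  agg=0
  agg=2, i=4, val=2
  agg=2, i=5, val=6
  agg=3, i=6, val=1
  agg=3, i=7, val=15
  agg=8, i=8, val=5

Final answer: 8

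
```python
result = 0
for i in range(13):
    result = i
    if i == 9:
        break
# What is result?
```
Trace:
  result=0
  result=0, i=0
  result=1, i=1
  result=2, i=2
  result=3, i=3
  result=4, i=4
  result=5, i=5
  result=6, i=6
  result=7, i=7
  result=8, i=8
  result=9, i=9

Final answer: 9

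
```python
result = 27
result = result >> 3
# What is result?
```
Trace:
  result=27
  result=3

Final answer: 3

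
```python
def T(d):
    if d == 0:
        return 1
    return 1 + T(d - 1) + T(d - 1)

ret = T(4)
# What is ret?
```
Call trace (a repeated sub-call is expanded the first time; later identical calls just restate its return value):
T(d=4)
  T(d=3)
    T(d=2)
      T(d=1)
        T(d=0)
        -> return 1
        T(d=0)
        -> return 1
      -> return 3
      T(d=1) -> return 3  (same call as traced above)
    -> return 7
    T(d=2) -> return 7  (same call as traced above)
  -> return 15
  T(d=3) -> return 15  (same call as traced above)
-> return 31

Final answer: 31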